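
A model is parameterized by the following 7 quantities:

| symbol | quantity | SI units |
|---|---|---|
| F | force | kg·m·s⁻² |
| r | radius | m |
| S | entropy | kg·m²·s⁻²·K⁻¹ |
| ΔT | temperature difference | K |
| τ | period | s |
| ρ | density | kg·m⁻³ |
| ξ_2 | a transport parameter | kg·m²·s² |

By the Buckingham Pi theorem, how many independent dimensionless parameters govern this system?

There are 7 variables and 4 base dimensions (M, L, T, Θ).
The dimension matrix has rank 4.
Independent dimensionless groups: 7 − 4 = 3.

3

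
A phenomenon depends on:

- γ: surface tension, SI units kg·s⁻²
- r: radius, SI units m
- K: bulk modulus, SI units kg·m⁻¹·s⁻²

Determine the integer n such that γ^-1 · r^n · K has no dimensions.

Balance the L exponent: (1)·n from r, plus −(0) + (-1) = -1 from the rest, must sum to zero.
n − 1 = 0, so n = 1.

1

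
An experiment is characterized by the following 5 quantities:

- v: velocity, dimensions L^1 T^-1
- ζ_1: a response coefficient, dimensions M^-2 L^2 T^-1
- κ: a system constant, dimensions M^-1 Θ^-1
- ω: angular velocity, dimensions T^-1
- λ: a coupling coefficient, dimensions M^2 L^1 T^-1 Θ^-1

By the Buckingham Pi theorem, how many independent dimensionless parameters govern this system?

There are 5 variables and 4 base dimensions (M, L, T, Θ).
The dimension matrix has rank 4.
Independent dimensionless groups: 5 − 4 = 1.

1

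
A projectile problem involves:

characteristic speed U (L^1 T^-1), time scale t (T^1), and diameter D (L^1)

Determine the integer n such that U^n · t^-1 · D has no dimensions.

Balance the L exponent: (1)·n from U, plus −(0) + (1) = 1 from the rest, must sum to zero.
n + 1 = 0, so n = -1.

-1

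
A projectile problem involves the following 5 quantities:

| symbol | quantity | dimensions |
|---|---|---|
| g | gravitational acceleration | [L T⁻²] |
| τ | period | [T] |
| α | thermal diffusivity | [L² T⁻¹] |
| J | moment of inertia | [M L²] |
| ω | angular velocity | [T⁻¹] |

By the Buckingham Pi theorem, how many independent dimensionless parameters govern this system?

2

There are 5 variables and 3 base dimensions (M, L, T).
The dimension matrix has rank 3.
Independent dimensionless groups: 5 − 3 = 2.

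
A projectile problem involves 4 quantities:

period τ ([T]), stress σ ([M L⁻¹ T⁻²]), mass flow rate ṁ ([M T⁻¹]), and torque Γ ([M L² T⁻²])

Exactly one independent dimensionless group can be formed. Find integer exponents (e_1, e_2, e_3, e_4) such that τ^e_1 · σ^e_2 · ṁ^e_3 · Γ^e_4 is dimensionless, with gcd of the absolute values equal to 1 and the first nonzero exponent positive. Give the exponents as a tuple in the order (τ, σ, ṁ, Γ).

(3, 2, -3, 1)

M: e_1·(0) + e_2·(1) + e_3·(1) + e_4·(1) = 0
L: e_1·(0) + e_2·(-1) + e_3·(0) + e_4·(2) = 0
T: e_1·(1) + e_2·(-2) + e_3·(-1) + e_4·(-2) = 0
Solving this homogeneous linear system for the smallest-integer solution (first nonzero entry positive) gives (3, 2, -3, 1).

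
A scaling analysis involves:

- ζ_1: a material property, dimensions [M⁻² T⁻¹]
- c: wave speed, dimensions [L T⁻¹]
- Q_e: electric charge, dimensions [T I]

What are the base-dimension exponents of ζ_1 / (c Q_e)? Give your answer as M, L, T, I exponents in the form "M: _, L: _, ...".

Collect each base-dimension exponent across the product:
  M: (-2) − (0) − (0) = -2
  L: (0) − (1) − (0) = -1
  T: (-1) − (-1) − (1) = -1
  I: (0) − (0) − (1) = -1
So the dimensions are [M⁻² L⁻¹ T⁻¹ I⁻¹].

M: -2, L: -1, T: -1, I: -1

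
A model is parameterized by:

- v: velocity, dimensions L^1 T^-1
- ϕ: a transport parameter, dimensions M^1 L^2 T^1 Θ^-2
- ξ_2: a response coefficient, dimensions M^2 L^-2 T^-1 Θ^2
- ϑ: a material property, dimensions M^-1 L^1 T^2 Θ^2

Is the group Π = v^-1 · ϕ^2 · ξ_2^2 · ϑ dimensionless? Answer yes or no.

Sum the exponent of each base dimension across the product:
  M: −[v]_M + 2·[ϕ]_M + 2·[ξ_2]_M + [ϑ]_M = −(0) + 2·(1) + 2·(2) + (-1) = 5
  L: −[v]_L + 2·[ϕ]_L + 2·[ξ_2]_L + [ϑ]_L = −(1) + 2·(2) + 2·(-2) + (1) = 0
  T: −[v]_T + 2·[ϕ]_T + 2·[ξ_2]_T + [ϑ]_T = −(-1) + 2·(1) + 2·(-1) + (2) = 3
  Θ: −[v]_Θ + 2·[ϕ]_Θ + 2·[ξ_2]_Θ + [ϑ]_Θ = −(0) + 2·(-2) + 2·(2) + (2) = 2
Net dimensions [M⁵ T³ Θ²] ≠ [1] — not dimensionless.

no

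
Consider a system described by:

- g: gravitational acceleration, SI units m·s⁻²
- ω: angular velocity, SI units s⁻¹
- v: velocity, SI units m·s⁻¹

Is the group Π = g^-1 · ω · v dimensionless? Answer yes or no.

Sum the exponent of each base dimension across the product:
  M: −[g]_M + [ω]_M + [v]_M = −(0) + (0) + (0) = 0
  L: −[g]_L + [ω]_L + [v]_L = −(1) + (0) + (1) = 0
  T: −[g]_T + [ω]_T + [v]_T = −(-2) + (-1) + (-1) = 0
All base exponents vanish — dimensionless.

yes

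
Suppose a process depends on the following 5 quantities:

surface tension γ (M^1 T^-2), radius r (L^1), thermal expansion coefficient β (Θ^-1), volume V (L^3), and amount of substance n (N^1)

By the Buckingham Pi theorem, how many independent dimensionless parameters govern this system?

1

There are 5 variables and 5 base dimensions (M, L, T, Θ, N).
The dimension matrix has rank 4 (less than 5: the dimension vectors are linearly dependent).
Independent dimensionless groups: 5 − 4 = 1.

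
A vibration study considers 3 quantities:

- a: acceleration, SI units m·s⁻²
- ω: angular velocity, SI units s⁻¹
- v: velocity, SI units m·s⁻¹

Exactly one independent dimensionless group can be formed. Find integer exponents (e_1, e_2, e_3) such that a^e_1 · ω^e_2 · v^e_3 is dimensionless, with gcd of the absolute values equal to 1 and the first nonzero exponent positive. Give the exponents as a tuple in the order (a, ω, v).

L: e_1·(1) + e_2·(0) + e_3·(1) = 0
T: e_1·(-2) + e_2·(-1) + e_3·(-1) = 0
Solving this homogeneous linear system for the smallest-integer solution (first nonzero entry positive) gives (1, -1, -1).

(1, -1, -1)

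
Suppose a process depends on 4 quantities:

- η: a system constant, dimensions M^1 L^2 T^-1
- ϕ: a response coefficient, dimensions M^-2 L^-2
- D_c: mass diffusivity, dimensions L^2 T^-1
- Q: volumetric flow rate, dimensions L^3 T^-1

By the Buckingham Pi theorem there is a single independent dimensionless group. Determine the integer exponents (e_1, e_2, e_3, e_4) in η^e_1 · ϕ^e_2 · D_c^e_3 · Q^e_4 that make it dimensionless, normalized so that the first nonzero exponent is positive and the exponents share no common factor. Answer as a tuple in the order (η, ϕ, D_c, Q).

M: e_1·(1) + e_2·(-2) + e_3·(0) + e_4·(0) = 0
L: e_1·(2) + e_2·(-2) + e_3·(2) + e_4·(3) = 0
T: e_1·(-1) + e_2·(0) + e_3·(-1) + e_4·(-1) = 0
Solving this homogeneous linear system for the smallest-integer solution (first nonzero entry positive) gives (2, 1, -4, 2).

(2, 1, -4, 2)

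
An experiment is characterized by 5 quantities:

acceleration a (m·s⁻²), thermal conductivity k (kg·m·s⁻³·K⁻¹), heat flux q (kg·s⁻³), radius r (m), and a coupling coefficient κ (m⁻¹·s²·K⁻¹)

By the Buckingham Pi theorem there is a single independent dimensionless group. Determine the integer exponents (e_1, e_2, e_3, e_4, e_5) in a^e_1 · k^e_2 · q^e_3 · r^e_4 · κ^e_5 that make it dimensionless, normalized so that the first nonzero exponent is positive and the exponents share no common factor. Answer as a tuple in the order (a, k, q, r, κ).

M: e_1·(0) + e_2·(1) + e_3·(1) + e_4·(0) + e_5·(0) = 0
L: e_1·(1) + e_2·(1) + e_3·(0) + e_4·(1) + e_5·(-1) = 0
T: e_1·(-2) + e_2·(-3) + e_3·(-3) + e_4·(0) + e_5·(2) = 0
Θ: e_1·(0) + e_2·(-1) + e_3·(0) + e_4·(0) + e_5·(-1) = 0
Solving this homogeneous linear system for the smallest-integer solution (first nonzero entry positive) gives (1, -1, 1, 1, 1).

(1, -1, 1, 1, 1)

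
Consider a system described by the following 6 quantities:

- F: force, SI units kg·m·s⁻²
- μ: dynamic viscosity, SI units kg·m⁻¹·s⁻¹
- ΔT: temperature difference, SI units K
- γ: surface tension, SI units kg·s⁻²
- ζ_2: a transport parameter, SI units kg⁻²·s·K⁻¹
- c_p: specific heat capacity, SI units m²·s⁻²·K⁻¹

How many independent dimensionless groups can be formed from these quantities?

2

There are 6 variables and 4 base dimensions (M, L, T, Θ).
The dimension matrix has rank 4.
Independent dimensionless groups: 6 − 4 = 2.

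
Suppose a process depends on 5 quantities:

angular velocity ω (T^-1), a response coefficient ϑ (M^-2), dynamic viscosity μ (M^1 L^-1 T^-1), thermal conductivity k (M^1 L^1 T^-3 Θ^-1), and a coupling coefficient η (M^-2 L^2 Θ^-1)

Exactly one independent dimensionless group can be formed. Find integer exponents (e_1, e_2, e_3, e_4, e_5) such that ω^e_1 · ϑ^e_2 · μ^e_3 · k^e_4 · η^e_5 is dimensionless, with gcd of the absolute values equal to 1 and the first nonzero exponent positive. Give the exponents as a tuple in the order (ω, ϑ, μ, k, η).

M: e_1·(0) + e_2·(-2) + e_3·(1) + e_4·(1) + e_5·(-2) = 0
L: e_1·(0) + e_2·(0) + e_3·(-1) + e_4·(1) + e_5·(2) = 0
T: e_1·(-1) + e_2·(0) + e_3·(-1) + e_4·(-3) + e_5·(0) = 0
Θ: e_1·(0) + e_2·(0) + e_3·(0) + e_4·(-1) + e_5·(-1) = 0
Solving this homogeneous linear system for the smallest-integer solution (first nonzero entry positive) gives (2, -1, 1, -1, 1).

(2, -1, 1, -1, 1)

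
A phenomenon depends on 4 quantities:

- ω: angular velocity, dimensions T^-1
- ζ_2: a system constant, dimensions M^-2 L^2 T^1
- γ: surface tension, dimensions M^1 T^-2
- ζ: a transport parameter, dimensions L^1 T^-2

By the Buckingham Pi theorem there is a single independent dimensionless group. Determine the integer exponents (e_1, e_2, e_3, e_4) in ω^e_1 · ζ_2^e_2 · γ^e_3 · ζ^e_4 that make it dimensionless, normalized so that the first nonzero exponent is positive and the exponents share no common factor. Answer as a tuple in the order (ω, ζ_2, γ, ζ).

(1, 1, 2, -2)

M: e_1·(0) + e_2·(-2) + e_3·(1) + e_4·(0) = 0
L: e_1·(0) + e_2·(2) + e_3·(0) + e_4·(1) = 0
T: e_1·(-1) + e_2·(1) + e_3·(-2) + e_4·(-2) = 0
Solving this homogeneous linear system for the smallest-integer solution (first nonzero entry positive) gives (1, 1, 2, -2).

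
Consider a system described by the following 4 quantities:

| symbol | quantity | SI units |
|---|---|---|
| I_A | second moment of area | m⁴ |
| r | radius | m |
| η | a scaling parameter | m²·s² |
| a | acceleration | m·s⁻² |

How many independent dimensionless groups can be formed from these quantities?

There are 4 variables and 2 base dimensions (L, T).
The dimension matrix has rank 2.
Independent dimensionless groups: 4 − 2 = 2.

2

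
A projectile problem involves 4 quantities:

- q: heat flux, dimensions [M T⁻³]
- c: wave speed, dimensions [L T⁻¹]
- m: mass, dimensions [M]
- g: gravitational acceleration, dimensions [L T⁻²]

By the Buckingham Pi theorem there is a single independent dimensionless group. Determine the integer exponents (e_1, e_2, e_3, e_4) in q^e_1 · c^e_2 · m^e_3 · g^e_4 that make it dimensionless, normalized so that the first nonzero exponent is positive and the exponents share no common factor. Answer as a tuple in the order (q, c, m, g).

(1, 3, -1, -3)

M: e_1·(1) + e_2·(0) + e_3·(1) + e_4·(0) = 0
L: e_1·(0) + e_2·(1) + e_3·(0) + e_4·(1) = 0
T: e_1·(-3) + e_2·(-1) + e_3·(0) + e_4·(-2) = 0
Solving this homogeneous linear system for the smallest-integer solution (first nonzero entry positive) gives (1, 3, -1, -3).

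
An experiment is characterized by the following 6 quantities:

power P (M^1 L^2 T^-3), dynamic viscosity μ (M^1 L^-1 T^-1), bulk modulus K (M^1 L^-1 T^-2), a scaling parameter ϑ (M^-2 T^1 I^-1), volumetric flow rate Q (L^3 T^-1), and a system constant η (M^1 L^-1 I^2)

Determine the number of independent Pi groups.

2

There are 6 variables and 4 base dimensions (M, L, T, I).
The dimension matrix has rank 4.
Independent dimensionless groups: 6 − 4 = 2.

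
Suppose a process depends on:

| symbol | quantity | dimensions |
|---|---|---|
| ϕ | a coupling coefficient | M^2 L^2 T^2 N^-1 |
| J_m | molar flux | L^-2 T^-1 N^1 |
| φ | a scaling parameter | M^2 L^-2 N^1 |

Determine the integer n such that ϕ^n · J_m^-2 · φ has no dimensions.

Balance the M exponent: (2)·n from ϕ, plus −2·(0) + (2) = 2 from the rest, must sum to zero.
2n + 2 = 0, so n = -1.

-1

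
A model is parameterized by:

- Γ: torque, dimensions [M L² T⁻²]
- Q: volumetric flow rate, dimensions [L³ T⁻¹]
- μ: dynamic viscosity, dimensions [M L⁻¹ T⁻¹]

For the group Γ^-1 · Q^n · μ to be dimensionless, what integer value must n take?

1

Balance the L exponent: (3)·n from Q, plus −(2) + (-1) = -3 from the rest, must sum to zero.
3n − 3 = 0, so n = 1.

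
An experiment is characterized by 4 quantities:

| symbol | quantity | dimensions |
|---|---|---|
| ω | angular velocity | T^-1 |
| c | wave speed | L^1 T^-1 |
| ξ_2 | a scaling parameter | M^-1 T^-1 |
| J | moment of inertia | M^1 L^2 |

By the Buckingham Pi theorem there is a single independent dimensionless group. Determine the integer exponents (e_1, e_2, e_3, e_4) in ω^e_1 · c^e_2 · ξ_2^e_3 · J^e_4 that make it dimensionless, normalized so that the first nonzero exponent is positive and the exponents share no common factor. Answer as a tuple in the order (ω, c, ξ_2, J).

(1, -2, 1, 1)

M: e_1·(0) + e_2·(0) + e_3·(-1) + e_4·(1) = 0
L: e_1·(0) + e_2·(1) + e_3·(0) + e_4·(2) = 0
T: e_1·(-1) + e_2·(-1) + e_3·(-1) + e_4·(0) = 0
Solving this homogeneous linear system for the smallest-integer solution (first nonzero entry positive) gives (1, -2, 1, 1).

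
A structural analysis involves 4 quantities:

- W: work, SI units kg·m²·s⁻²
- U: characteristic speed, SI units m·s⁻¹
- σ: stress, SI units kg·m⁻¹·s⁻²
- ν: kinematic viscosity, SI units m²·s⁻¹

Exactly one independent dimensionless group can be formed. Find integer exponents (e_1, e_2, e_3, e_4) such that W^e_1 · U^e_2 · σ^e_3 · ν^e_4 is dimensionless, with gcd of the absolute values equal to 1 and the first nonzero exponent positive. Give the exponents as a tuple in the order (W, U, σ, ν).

M: e_1·(1) + e_2·(0) + e_3·(1) + e_4·(0) = 0
L: e_1·(2) + e_2·(1) + e_3·(-1) + e_4·(2) = 0
T: e_1·(-2) + e_2·(-1) + e_3·(-2) + e_4·(-1) = 0
Solving this homogeneous linear system for the smallest-integer solution (first nonzero entry positive) gives (1, 3, -1, -3).

(1, 3, -1, -3)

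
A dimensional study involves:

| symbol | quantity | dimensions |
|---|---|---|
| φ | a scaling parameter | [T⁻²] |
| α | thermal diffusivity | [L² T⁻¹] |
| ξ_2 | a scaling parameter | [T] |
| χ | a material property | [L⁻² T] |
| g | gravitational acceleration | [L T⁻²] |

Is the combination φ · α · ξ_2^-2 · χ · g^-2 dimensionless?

Sum the exponent of each base dimension across the product:
  L: [φ]_L + [α]_L − 2·[ξ_2]_L + [χ]_L − 2·[g]_L = (0) + (2) − 2·(0) + (-2) − 2·(1) = -2
  T: [φ]_T + [α]_T − 2·[ξ_2]_T + [χ]_T − 2·[g]_T = (-2) + (-1) − 2·(1) + (1) − 2·(-2) = 0
Net dimensions [L⁻²] ≠ [1] — not dimensionless.

no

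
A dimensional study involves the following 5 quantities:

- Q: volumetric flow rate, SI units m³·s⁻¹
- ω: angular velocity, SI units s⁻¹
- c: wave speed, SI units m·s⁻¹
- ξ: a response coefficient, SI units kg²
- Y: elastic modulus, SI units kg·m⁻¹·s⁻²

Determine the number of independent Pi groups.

2

There are 5 variables and 3 base dimensions (M, L, T).
The dimension matrix has rank 3.
Independent dimensionless groups: 5 − 3 = 2.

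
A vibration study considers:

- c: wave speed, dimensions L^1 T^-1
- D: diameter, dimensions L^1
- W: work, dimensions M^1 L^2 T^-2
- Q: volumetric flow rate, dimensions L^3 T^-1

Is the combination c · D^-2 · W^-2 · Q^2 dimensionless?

Sum the exponent of each base dimension across the product:
  M: [c]_M − 2·[D]_M − 2·[W]_M + 2·[Q]_M = (0) − 2·(0) − 2·(1) + 2·(0) = -2
  L: [c]_L − 2·[D]_L − 2·[W]_L + 2·[Q]_L = (1) − 2·(1) − 2·(2) + 2·(3) = 1
  T: [c]_T − 2·[D]_T − 2·[W]_T + 2·[Q]_T = (-1) − 2·(0) − 2·(-2) + 2·(-1) = 1
Net dimensions [M⁻² L T] ≠ [1] — not dimensionless.

no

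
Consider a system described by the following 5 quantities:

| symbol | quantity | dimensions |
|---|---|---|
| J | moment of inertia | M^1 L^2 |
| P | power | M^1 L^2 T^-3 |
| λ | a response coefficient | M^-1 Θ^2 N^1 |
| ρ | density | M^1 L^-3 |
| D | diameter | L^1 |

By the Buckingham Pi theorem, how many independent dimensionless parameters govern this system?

There are 5 variables and 5 base dimensions (M, L, T, Θ, N).
The dimension matrix has rank 4 (less than 5: the dimension vectors are linearly dependent).
Independent dimensionless groups: 5 − 4 = 1.

1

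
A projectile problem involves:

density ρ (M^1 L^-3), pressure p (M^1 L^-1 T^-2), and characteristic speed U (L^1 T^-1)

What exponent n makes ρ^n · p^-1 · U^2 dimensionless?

1

Balance the M exponent: (1)·n from ρ, plus −(1) + 2·(0) = -1 from the rest, must sum to zero.
n − 1 = 0, so n = 1.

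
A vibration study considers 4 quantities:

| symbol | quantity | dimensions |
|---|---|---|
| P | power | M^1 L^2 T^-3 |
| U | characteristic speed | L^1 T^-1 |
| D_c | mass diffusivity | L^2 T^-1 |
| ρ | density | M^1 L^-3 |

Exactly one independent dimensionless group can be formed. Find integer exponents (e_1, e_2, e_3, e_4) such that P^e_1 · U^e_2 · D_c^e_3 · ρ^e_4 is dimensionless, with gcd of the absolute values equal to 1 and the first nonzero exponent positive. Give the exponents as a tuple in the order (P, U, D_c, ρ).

M: e_1·(1) + e_2·(0) + e_3·(0) + e_4·(1) = 0
L: e_1·(2) + e_2·(1) + e_3·(2) + e_4·(-3) = 0
T: e_1·(-3) + e_2·(-1) + e_3·(-1) + e_4·(0) = 0
Solving this homogeneous linear system for the smallest-integer solution (first nonzero entry positive) gives (1, -1, -2, -1).

(1, -1, -2, -1)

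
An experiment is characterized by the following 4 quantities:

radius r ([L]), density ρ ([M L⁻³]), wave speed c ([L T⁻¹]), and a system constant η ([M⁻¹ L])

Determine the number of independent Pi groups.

1

There are 4 variables and 3 base dimensions (M, L, T).
The dimension matrix has rank 3.
Independent dimensionless groups: 4 − 3 = 1.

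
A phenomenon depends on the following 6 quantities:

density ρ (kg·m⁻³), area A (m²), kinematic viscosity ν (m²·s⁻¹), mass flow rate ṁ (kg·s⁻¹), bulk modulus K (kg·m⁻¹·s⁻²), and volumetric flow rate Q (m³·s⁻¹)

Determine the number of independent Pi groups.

There are 6 variables and 3 base dimensions (M, L, T).
The dimension matrix has rank 3.
Independent dimensionless groups: 6 − 3 = 3.

3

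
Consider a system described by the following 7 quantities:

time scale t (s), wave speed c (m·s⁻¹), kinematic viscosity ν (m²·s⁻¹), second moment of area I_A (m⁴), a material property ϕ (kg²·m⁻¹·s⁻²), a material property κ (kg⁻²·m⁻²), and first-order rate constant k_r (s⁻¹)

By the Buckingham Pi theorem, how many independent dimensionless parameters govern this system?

There are 7 variables and 3 base dimensions (M, L, T).
The dimension matrix has rank 3.
Independent dimensionless groups: 7 − 3 = 4.

4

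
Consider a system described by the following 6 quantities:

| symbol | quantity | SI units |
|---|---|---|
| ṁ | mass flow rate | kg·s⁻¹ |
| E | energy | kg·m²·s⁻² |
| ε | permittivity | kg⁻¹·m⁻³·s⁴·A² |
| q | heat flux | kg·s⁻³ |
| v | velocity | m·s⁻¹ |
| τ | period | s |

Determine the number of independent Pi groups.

2

There are 6 variables and 4 base dimensions (M, L, T, I).
The dimension matrix has rank 4.
Independent dimensionless groups: 6 − 4 = 2.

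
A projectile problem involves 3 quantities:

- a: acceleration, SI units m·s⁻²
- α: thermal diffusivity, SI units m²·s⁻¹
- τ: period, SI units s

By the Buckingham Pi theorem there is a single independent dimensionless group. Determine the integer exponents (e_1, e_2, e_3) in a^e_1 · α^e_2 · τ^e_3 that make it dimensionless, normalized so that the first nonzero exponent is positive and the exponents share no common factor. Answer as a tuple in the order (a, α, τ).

L: e_1·(1) + e_2·(2) + e_3·(0) = 0
T: e_1·(-2) + e_2·(-1) + e_3·(1) = 0
Solving this homogeneous linear system for the smallest-integer solution (first nonzero entry positive) gives (2, -1, 3).

(2, -1, 3)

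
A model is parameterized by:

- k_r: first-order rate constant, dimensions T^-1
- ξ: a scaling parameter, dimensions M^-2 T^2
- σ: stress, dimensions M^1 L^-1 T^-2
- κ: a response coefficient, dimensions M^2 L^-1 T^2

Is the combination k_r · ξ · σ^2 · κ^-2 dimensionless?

no

Sum the exponent of each base dimension across the product:
  M: [k_r]_M + [ξ]_M + 2·[σ]_M − 2·[κ]_M = (0) + (-2) + 2·(1) − 2·(2) = -4
  L: [k_r]_L + [ξ]_L + 2·[σ]_L − 2·[κ]_L = (0) + (0) + 2·(-1) − 2·(-1) = 0
  T: [k_r]_T + [ξ]_T + 2·[σ]_T − 2·[κ]_T = (-1) + (2) + 2·(-2) − 2·(2) = -7
Net dimensions [M⁻⁴ T⁻⁷] ≠ [1] — not dimensionless.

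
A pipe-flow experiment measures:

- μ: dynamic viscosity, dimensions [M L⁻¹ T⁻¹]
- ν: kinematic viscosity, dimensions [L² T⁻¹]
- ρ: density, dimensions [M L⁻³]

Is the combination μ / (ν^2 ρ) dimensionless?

no

Sum the exponent of each base dimension across the product:
  M: [μ]_M − 2·[ν]_M − [ρ]_M = (1) − 2·(0) − (1) = 0
  L: [μ]_L − 2·[ν]_L − [ρ]_L = (-1) − 2·(2) − (-3) = -2
  T: [μ]_T − 2·[ν]_T − [ρ]_T = (-1) − 2·(-1) − (0) = 1
Net dimensions [L⁻² T] ≠ [1] — not dimensionless.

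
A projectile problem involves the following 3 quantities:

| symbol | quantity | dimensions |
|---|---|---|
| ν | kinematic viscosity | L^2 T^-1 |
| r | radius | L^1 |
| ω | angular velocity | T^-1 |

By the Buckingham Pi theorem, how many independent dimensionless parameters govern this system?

There are 3 variables and 2 base dimensions (L, T).
The dimension matrix has rank 2.
Independent dimensionless groups: 3 − 2 = 1.

1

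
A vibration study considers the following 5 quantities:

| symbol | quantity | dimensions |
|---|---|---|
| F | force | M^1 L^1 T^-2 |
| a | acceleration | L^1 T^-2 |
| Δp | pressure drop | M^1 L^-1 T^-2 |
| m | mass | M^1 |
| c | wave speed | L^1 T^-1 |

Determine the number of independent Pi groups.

2

There are 5 variables and 3 base dimensions (M, L, T).
The dimension matrix has rank 3.
Independent dimensionless groups: 5 − 3 = 2.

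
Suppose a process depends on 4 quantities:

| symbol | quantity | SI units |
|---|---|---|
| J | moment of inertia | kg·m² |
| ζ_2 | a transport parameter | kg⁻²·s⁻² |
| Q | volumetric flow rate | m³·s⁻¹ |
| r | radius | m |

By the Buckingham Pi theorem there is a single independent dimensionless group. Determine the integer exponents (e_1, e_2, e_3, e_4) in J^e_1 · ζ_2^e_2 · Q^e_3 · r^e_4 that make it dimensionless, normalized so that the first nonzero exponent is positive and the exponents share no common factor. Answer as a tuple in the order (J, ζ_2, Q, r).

M: e_1·(1) + e_2·(-2) + e_3·(0) + e_4·(0) = 0
L: e_1·(2) + e_2·(0) + e_3·(3) + e_4·(1) = 0
T: e_1·(0) + e_2·(-2) + e_3·(-1) + e_4·(0) = 0
Solving this homogeneous linear system for the smallest-integer solution (first nonzero entry positive) gives (2, 1, -2, 2).

(2, 1, -2, 2)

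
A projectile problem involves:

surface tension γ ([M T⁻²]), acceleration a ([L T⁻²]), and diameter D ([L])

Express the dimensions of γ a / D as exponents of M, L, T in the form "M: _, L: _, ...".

M: 1, L: 0, T: -4

Collect each base-dimension exponent across the product:
  M: (1) + (0) − (0) = 1
  L: (0) + (1) − (1) = 0
  T: (-2) + (-2) − (0) = -4
So the dimensions are [M T⁻⁴].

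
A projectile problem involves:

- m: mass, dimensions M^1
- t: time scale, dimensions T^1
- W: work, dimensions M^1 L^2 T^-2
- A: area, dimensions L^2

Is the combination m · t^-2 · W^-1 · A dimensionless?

Sum the exponent of each base dimension across the product:
  M: [m]_M − 2·[t]_M − [W]_M + [A]_M = (1) − 2·(0) − (1) + (0) = 0
  L: [m]_L − 2·[t]_L − [W]_L + [A]_L = (0) − 2·(0) − (2) + (2) = 0
  T: [m]_T − 2·[t]_T − [W]_T + [A]_T = (0) − 2·(1) − (-2) + (0) = 0
  I: [m]_I − 2·[t]_I − [W]_I + [A]_I = (0) − 2·(0) − (0) + (0) = 0
All base exponents vanish — dimensionless.

yes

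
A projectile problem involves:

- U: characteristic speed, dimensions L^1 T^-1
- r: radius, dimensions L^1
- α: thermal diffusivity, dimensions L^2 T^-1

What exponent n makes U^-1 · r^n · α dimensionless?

Balance the L exponent: (1)·n from r, plus −(1) + (2) = 1 from the rest, must sum to zero.
n + 1 = 0, so n = -1.

-1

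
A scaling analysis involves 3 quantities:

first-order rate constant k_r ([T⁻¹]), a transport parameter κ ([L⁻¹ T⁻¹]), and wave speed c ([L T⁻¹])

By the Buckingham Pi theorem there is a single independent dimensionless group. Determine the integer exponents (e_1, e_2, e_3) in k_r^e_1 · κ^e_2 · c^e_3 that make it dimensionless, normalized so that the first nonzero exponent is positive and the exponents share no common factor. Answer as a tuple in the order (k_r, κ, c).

L: e_1·(0) + e_2·(-1) + e_3·(1) = 0
T: e_1·(-1) + e_2·(-1) + e_3·(-1) = 0
Solving this homogeneous linear system for the smallest-integer solution (first nonzero entry positive) gives (2, -1, -1).

(2, -1, -1)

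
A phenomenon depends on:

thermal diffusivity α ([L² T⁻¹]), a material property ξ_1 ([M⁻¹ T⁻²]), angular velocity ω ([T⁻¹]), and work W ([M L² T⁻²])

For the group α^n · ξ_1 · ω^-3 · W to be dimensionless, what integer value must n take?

Balance the L exponent: (2)·n from α, plus (0) − 3·(0) + (2) = 2 from the rest, must sum to zero.
2n + 2 = 0, so n = -1.

-1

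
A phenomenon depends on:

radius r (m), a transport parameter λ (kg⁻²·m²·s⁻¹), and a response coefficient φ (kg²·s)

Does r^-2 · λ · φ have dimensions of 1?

yes

Sum the exponent of each base dimension across the product:
  M: −2·[r]_M + [λ]_M + [φ]_M = −2·(0) + (-2) + (2) = 0
  L: −2·[r]_L + [λ]_L + [φ]_L = −2·(1) + (2) + (0) = 0
  T: −2·[r]_T + [λ]_T + [φ]_T = −2·(0) + (-1) + (1) = 0
All base exponents vanish — dimensionless.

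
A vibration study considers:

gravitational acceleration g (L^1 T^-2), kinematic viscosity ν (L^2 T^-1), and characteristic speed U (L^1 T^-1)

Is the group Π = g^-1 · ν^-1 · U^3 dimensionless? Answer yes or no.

yes

Sum the exponent of each base dimension across the product:
  L: −[g]_L − [ν]_L + 3·[U]_L = −(1) − (2) + 3·(1) = 0
  T: −[g]_T − [ν]_T + 3·[U]_T = −(-2) − (-1) + 3·(-1) = 0
All base exponents vanish — dimensionless.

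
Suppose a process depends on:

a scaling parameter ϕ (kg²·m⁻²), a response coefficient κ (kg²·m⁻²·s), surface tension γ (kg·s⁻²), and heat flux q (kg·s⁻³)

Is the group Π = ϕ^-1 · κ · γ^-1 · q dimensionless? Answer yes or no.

Sum the exponent of each base dimension across the product:
  M: −[ϕ]_M + [κ]_M − [γ]_M + [q]_M = −(2) + (2) − (1) + (1) = 0
  L: −[ϕ]_L + [κ]_L − [γ]_L + [q]_L = −(-2) + (-2) − (0) + (0) = 0
  T: −[ϕ]_T + [κ]_T − [γ]_T + [q]_T = −(0) + (1) − (-2) + (-3) = 0
All base exponents vanish — dimensionless.

yes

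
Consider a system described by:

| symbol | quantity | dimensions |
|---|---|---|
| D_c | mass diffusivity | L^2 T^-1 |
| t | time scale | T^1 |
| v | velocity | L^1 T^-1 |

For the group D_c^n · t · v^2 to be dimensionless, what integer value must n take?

Balance the L exponent: (2)·n from D_c, plus (0) + 2·(1) = 2 from the rest, must sum to zero.
2n + 2 = 0, so n = -1.

-1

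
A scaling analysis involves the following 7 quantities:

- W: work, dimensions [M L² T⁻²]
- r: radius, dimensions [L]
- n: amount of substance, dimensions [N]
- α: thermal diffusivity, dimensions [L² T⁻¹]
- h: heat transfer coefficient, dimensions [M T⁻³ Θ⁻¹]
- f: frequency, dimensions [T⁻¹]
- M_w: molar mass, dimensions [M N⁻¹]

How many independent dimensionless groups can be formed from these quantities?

2

There are 7 variables and 5 base dimensions (M, L, T, Θ, N).
The dimension matrix has rank 5.
Independent dimensionless groups: 7 − 5 = 2.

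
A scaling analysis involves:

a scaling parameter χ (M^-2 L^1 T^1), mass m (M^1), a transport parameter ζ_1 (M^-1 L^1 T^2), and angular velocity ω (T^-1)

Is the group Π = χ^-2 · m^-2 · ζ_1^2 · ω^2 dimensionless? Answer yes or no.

yes

Sum the exponent of each base dimension across the product:
  M: −2·[χ]_M − 2·[m]_M + 2·[ζ_1]_M + 2·[ω]_M = −2·(-2) − 2·(1) + 2·(-1) + 2·(0) = 0
  L: −2·[χ]_L − 2·[m]_L + 2·[ζ_1]_L + 2·[ω]_L = −2·(1) − 2·(0) + 2·(1) + 2·(0) = 0
  T: −2·[χ]_T − 2·[m]_T + 2·[ζ_1]_T + 2·[ω]_T = −2·(1) − 2·(0) + 2·(2) + 2·(-1) = 0
All base exponents vanish — dimensionless.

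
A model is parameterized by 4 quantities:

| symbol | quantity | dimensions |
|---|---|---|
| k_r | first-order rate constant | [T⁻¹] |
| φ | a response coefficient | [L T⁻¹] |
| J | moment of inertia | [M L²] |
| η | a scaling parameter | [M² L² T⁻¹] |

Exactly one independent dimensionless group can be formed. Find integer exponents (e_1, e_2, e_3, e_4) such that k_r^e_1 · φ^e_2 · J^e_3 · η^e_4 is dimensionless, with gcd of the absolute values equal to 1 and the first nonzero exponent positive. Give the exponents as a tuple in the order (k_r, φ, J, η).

(3, -2, 2, -1)

M: e_1·(0) + e_2·(0) + e_3·(1) + e_4·(2) = 0
L: e_1·(0) + e_2·(1) + e_3·(2) + e_4·(2) = 0
T: e_1·(-1) + e_2·(-1) + e_3·(0) + e_4·(-1) = 0
Solving this homogeneous linear system for the smallest-integer solution (first nonzero entry positive) gives (3, -2, 2, -1).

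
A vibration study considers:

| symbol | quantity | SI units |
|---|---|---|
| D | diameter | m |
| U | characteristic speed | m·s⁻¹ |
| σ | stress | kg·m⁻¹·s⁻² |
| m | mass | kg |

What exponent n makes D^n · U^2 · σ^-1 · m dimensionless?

-3

Balance the L exponent: (1)·n from D, plus 2·(1) − (-1) + (0) = 3 from the rest, must sum to zero.
n + 3 = 0, so n = -3.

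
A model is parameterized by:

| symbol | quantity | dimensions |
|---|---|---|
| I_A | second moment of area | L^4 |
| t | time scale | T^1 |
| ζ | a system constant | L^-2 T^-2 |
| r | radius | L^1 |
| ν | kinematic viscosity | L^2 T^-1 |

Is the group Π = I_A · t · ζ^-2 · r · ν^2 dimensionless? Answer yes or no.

no

Sum the exponent of each base dimension across the product:
  L: [I_A]_L + [t]_L − 2·[ζ]_L + [r]_L + 2·[ν]_L = (4) + (0) − 2·(-2) + (1) + 2·(2) = 13
  T: [I_A]_T + [t]_T − 2·[ζ]_T + [r]_T + 2·[ν]_T = (0) + (1) − 2·(-2) + (0) + 2·(-1) = 3
Net dimensions [L¹³ T³] ≠ [1] — not dimensionless.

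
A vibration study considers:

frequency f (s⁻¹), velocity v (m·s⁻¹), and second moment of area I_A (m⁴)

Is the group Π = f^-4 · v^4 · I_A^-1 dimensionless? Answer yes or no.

yes

Sum the exponent of each base dimension across the product:
  L: −4·[f]_L + 4·[v]_L − [I_A]_L = −4·(0) + 4·(1) − (4) = 0
  T: −4·[f]_T + 4·[v]_T − [I_A]_T = −4·(-1) + 4·(-1) − (0) = 0
All base exponents vanish — dimensionless.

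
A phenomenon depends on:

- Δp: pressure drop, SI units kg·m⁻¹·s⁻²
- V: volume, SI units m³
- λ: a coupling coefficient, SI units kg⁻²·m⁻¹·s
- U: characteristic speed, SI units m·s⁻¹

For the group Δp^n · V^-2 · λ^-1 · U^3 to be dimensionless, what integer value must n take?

Balance the M exponent: (1)·n from Δp, plus −2·(0) − (-2) + 3·(0) = 2 from the rest, must sum to zero.
n + 2 = 0, so n = -2.

-2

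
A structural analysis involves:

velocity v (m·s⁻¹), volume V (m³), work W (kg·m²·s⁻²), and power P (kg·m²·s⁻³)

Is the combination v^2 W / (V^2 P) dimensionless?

Sum the exponent of each base dimension across the product:
  M: 2·[v]_M − 2·[V]_M + [W]_M − [P]_M = 2·(0) − 2·(0) + (1) − (1) = 0
  L: 2·[v]_L − 2·[V]_L + [W]_L − [P]_L = 2·(1) − 2·(3) + (2) − (2) = -4
  T: 2·[v]_T − 2·[V]_T + [W]_T − [P]_T = 2·(-1) − 2·(0) + (-2) − (-3) = -1
Net dimensions [L⁻⁴ T⁻¹] ≠ [1] — not dimensionless.

no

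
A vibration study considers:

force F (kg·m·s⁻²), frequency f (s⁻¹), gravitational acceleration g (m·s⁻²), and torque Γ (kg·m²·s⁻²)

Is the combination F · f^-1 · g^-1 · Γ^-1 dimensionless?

Sum the exponent of each base dimension across the product:
  M: [F]_M − [f]_M − [g]_M − [Γ]_M = (1) − (0) − (0) − (1) = 0
  L: [F]_L − [f]_L − [g]_L − [Γ]_L = (1) − (0) − (1) − (2) = -2
  T: [F]_T − [f]_T − [g]_T − [Γ]_T = (-2) − (-1) − (-2) − (-2) = 3
Net dimensions [L⁻² T³] ≠ [1] — not dimensionless.

no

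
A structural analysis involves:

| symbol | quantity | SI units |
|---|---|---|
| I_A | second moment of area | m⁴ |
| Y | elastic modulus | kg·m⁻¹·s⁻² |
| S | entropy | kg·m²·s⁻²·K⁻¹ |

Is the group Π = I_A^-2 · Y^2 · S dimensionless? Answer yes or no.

Sum the exponent of each base dimension across the product:
  M: −2·[I_A]_M + 2·[Y]_M + [S]_M = −2·(0) + 2·(1) + (1) = 3
  L: −2·[I_A]_L + 2·[Y]_L + [S]_L = −2·(4) + 2·(-1) + (2) = -8
  T: −2·[I_A]_T + 2·[Y]_T + [S]_T = −2·(0) + 2·(-2) + (-2) = -6
  Θ: −2·[I_A]_Θ + 2·[Y]_Θ + [S]_Θ = −2·(0) + 2·(0) + (-1) = -1
Net dimensions [M³ L⁻⁸ T⁻⁶ Θ⁻¹] ≠ [1] — not dimensionless.

no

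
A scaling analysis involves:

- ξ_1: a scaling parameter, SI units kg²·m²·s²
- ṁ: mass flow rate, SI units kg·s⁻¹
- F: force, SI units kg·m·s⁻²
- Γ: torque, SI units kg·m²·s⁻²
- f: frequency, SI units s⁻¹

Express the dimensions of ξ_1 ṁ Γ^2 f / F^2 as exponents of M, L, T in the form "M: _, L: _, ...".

Collect each base-dimension exponent across the product:
  M: (2) + (1) − 2·(1) + 2·(1) + (0) = 3
  L: (2) + (0) − 2·(1) + 2·(2) + (0) = 4
  T: (2) + (-1) − 2·(-2) + 2·(-2) + (-1) = 0
So the dimensions are [M³ L⁴].

M: 3, L: 4, T: 0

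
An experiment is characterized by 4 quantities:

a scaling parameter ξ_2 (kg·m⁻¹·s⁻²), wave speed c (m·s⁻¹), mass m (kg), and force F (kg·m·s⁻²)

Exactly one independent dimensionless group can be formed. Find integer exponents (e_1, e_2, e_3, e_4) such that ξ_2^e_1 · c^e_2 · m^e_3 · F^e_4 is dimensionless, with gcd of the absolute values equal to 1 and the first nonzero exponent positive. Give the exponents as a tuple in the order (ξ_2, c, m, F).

(1, 4, 2, -3)

M: e_1·(1) + e_2·(0) + e_3·(1) + e_4·(1) = 0
L: e_1·(-1) + e_2·(1) + e_3·(0) + e_4·(1) = 0
T: e_1·(-2) + e_2·(-1) + e_3·(0) + e_4·(-2) = 0
Solving this homogeneous linear system for the smallest-integer solution (first nonzero entry positive) gives (1, 4, 2, -3).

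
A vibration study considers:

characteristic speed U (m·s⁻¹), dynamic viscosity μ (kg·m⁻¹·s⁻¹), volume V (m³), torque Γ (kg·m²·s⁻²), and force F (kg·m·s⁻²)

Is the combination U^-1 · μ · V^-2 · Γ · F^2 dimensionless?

no

Sum the exponent of each base dimension across the product:
  M: −[U]_M + [μ]_M − 2·[V]_M + [Γ]_M + 2·[F]_M = −(0) + (1) − 2·(0) + (1) + 2·(1) = 4
  L: −[U]_L + [μ]_L − 2·[V]_L + [Γ]_L + 2·[F]_L = −(1) + (-1) − 2·(3) + (2) + 2·(1) = -4
  T: −[U]_T + [μ]_T − 2·[V]_T + [Γ]_T + 2·[F]_T = −(-1) + (-1) − 2·(0) + (-2) + 2·(-2) = -6
Net dimensions [M⁴ L⁻⁴ T⁻⁶] ≠ [1] — not dimensionless.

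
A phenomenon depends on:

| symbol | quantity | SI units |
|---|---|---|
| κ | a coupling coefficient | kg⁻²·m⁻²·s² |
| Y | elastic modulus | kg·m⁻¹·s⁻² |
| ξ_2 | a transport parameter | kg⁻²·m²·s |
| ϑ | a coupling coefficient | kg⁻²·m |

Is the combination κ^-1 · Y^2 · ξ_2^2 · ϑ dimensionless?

no

Sum the exponent of each base dimension across the product:
  M: −[κ]_M + 2·[Y]_M + 2·[ξ_2]_M + [ϑ]_M = −(-2) + 2·(1) + 2·(-2) + (-2) = -2
  L: −[κ]_L + 2·[Y]_L + 2·[ξ_2]_L + [ϑ]_L = −(-2) + 2·(-1) + 2·(2) + (1) = 5
  T: −[κ]_T + 2·[Y]_T + 2·[ξ_2]_T + [ϑ]_T = −(2) + 2·(-2) + 2·(1) + (0) = -4
Net dimensions [M⁻² L⁵ T⁻⁴] ≠ [1] — not dimensionless.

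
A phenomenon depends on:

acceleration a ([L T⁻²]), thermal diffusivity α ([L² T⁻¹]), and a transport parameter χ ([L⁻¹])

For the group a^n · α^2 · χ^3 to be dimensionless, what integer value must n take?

-1

Balance the L exponent: (1)·n from a, plus 2·(2) + 3·(-1) = 1 from the rest, must sum to zero.
n + 1 = 0, so n = -1.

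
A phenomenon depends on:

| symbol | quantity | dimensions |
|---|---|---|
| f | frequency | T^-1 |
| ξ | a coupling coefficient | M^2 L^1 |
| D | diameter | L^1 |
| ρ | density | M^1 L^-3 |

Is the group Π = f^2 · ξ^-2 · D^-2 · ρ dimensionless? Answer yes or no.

Sum the exponent of each base dimension across the product:
  M: 2·[f]_M − 2·[ξ]_M − 2·[D]_M + [ρ]_M = 2·(0) − 2·(2) − 2·(0) + (1) = -3
  L: 2·[f]_L − 2·[ξ]_L − 2·[D]_L + [ρ]_L = 2·(0) − 2·(1) − 2·(1) + (-3) = -7
  T: 2·[f]_T − 2·[ξ]_T − 2·[D]_T + [ρ]_T = 2·(-1) − 2·(0) − 2·(0) + (0) = -2
Net dimensions [M⁻³ L⁻⁷ T⁻²] ≠ [1] — not dimensionless.

no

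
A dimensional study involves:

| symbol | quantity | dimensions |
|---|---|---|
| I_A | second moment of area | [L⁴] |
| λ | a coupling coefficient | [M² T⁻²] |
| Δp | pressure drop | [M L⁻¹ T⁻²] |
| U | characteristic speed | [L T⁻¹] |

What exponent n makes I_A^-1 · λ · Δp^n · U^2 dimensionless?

Balance the M exponent: (1)·n from Δp, plus −(0) + (2) + 2·(0) = 2 from the rest, must sum to zero.
n + 2 = 0, so n = -2.

-2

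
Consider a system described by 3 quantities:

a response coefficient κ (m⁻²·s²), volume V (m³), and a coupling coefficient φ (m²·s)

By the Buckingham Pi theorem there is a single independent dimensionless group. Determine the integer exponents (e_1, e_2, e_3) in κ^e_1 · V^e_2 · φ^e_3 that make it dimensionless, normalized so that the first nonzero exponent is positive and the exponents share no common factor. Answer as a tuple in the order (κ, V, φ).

(1, 2, -2)

L: e_1·(-2) + e_2·(3) + e_3·(2) = 0
T: e_1·(2) + e_2·(0) + e_3·(1) = 0
Solving this homogeneous linear system for the smallest-integer solution (first nonzero entry positive) gives (1, 2, -2).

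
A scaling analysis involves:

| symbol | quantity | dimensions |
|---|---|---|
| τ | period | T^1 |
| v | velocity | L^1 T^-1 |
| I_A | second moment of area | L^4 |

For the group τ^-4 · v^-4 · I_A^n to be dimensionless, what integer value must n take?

Balance the L exponent: (4)·n from I_A, plus −4·(0) − 4·(1) = -4 from the rest, must sum to zero.
4n − 4 = 0, so n = 1.

1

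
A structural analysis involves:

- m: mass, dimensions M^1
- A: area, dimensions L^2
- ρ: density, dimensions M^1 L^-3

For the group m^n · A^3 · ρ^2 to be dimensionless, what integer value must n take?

-2

Balance the M exponent: (1)·n from m, plus 3·(0) + 2·(1) = 2 from the rest, must sum to zero.
n + 2 = 0, so n = -2.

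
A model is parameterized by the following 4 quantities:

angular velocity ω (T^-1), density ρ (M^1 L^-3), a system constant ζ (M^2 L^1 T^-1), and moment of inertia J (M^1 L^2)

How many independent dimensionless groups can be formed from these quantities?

There are 4 variables and 3 base dimensions (M, L, T).
The dimension matrix has rank 3.
Independent dimensionless groups: 4 − 3 = 1.

1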